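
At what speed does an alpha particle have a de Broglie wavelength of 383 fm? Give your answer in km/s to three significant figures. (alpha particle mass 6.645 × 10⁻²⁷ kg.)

p = h/λ = 6.626 × 10⁻³⁴ / 3.830 × 10⁻¹³ = 1.730 × 10⁻²¹ kg·m/s.
v = p/m = 1.730 × 10⁻²¹ / 6.645 × 10⁻²⁷ = 2.60 × 10⁵ m/s = 260 km/s.

v = 260 km/s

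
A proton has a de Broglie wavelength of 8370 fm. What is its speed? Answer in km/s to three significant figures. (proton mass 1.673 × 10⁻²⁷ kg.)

v = 47.3 km/s

p = h/λ = 6.626 × 10⁻³⁴ / 8.370 × 10⁻¹² = 7.916 × 10⁻²³ kg·m/s.
v = p/m = 7.916 × 10⁻²³ / 1.673 × 10⁻²⁷ = 4.73 × 10⁴ m/s = 47.3 km/s.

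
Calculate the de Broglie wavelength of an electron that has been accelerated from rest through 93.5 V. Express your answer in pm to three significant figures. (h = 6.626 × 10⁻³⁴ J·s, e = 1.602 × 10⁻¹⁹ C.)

KE = eV = 1.602 × 10⁻¹⁹ × 93.50 = 1.498 × 10⁻¹⁷ J.
p = √(2mKE) = √(2 × 9.109 × 10⁻³¹ × 1.498 × 10⁻¹⁷) = 5.224 × 10⁻²⁴ kg·m/s.
λ = h/p = 6.626 × 10⁻³⁴ / 5.224 × 10⁻²⁴ = 1.27 × 10⁻¹⁰ m = 127 pm.

λ = 127 pm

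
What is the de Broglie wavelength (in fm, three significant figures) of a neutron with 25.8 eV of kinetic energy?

λ = 5630 fm

KE = 25.8 eV = 4.133 × 10⁻¹⁸ J.
p = √(2mKE) = √(2 × 1.675 × 10⁻²⁷ × 4.133 × 10⁻¹⁸) = 1.177 × 10⁻²² kg·m/s.
λ = h/p = 6.626 × 10⁻³⁴ / 1.177 × 10⁻²² = 5.63 × 10⁻¹² m = 5630 fm.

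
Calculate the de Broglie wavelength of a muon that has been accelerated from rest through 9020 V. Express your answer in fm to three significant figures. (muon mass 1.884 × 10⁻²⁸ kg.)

λ = 898 fm

KE = eV = 1.602 × 10⁻¹⁹ × 9020 = 1.445 × 10⁻¹⁵ J.
p = √(2mKE) = √(2 × 1.884 × 10⁻²⁸ × 1.445 × 10⁻¹⁵) = 7.379 × 10⁻²² kg·m/s.
λ = h/p = 6.626 × 10⁻³⁴ / 7.379 × 10⁻²² = 8.98 × 10⁻¹³ m = 898 fm.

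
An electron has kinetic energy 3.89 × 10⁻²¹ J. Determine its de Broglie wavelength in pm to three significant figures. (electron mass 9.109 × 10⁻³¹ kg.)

p = √(2mKE) = √(2 × 9.109 × 10⁻³¹ × 3.890 × 10⁻²¹) = 8.418 × 10⁻²⁶ kg·m/s.
λ = h/p = 6.626 × 10⁻³⁴ / 8.418 × 10⁻²⁶ = 7.87 × 10⁻⁹ m = 7870 pm.

λ = 7870 pm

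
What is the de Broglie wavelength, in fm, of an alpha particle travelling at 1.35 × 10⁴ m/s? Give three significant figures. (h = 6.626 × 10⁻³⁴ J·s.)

λ = 7390 fm

p = mv = 6.645 × 10⁻²⁷ × 1.35 × 10⁴ = 8.971 × 10⁻²³ kg·m/s.
λ = h/p = 6.626 × 10⁻³⁴ / 8.971 × 10⁻²³ = 7.39 × 10⁻¹² m = 7390 fm.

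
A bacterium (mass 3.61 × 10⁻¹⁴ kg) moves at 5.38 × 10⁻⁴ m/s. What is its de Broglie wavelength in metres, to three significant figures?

λ = 3.41 × 10⁻¹⁷ m

p = mv = 3.61 × 10⁻¹⁴ × 5.38 × 10⁻⁴ = 1.942 × 10⁻¹⁷ kg·m/s.
λ = h/p = 6.626 × 10⁻³⁴ / 1.942 × 10⁻¹⁷ = 3.41 × 10⁻¹⁷ m.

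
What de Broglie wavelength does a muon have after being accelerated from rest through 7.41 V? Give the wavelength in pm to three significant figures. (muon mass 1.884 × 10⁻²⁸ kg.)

KE = eV = 1.602 × 10⁻¹⁹ × 7.410 = 1.187 × 10⁻¹⁸ J.
p = √(2mKE) = √(2 × 1.884 × 10⁻²⁸ × 1.187 × 10⁻¹⁸) = 2.115 × 10⁻²³ kg·m/s.
λ = h/p = 6.626 × 10⁻³⁴ / 2.115 × 10⁻²³ = 3.13 × 10⁻¹¹ m = 31.3 pm.

λ = 31.3 pm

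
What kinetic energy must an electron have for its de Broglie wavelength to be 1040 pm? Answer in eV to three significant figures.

p = h/λ = 6.626 × 10⁻³⁴ / 1.040 × 10⁻⁹ = 6.371 × 10⁻²⁵ kg·m/s.
KE = p²/(2m) = (6.371 × 10⁻²⁵)² / (2 × 9.109 × 10⁻³¹) = 2.228 × 10⁻¹⁹ J = 1.39 eV.

KE = 1.39 eV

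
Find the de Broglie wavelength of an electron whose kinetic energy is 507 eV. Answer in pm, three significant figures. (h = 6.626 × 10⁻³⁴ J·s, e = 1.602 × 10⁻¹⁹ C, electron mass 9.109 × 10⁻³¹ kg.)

KE = 507 eV = 8.122 × 10⁻¹⁷ J.
p = √(2mKE) = √(2 × 9.109 × 10⁻³¹ × 8.122 × 10⁻¹⁷) = 1.216 × 10⁻²³ kg·m/s.
λ = h/p = 6.626 × 10⁻³⁴ / 1.216 × 10⁻²³ = 5.45 × 10⁻¹¹ m = 54.5 pm.

λ = 54.5 pm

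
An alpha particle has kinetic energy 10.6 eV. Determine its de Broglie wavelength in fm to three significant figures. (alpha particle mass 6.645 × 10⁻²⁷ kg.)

KE = 10.6 eV = 1.698 × 10⁻¹⁸ J.
p = √(2mKE) = √(2 × 6.645 × 10⁻²⁷ × 1.698 × 10⁻¹⁸) = 1.502 × 10⁻²² kg·m/s.
λ = h/p = 6.626 × 10⁻³⁴ / 1.502 × 10⁻²² = 4.41 × 10⁻¹² m = 4410 fm.

λ = 4410 fm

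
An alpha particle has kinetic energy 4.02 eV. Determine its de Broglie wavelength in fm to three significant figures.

λ = 7160 fm

KE = 4.02 eV = 6.440 × 10⁻¹⁹ J.
p = √(2mKE) = √(2 × 6.645 × 10⁻²⁷ × 6.440 × 10⁻¹⁹) = 9.251 × 10⁻²³ kg·m/s.
λ = h/p = 6.626 × 10⁻³⁴ / 9.251 × 10⁻²³ = 7.16 × 10⁻¹² m = 7160 fm.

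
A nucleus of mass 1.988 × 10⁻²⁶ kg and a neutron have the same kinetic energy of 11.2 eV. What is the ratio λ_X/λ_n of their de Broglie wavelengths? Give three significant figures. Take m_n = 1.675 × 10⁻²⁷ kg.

λ_X/λ_n = 0.290

At fixed KE, p = √(2mKE) so λ = h/p ∝ 1/√m.
λ_X/λ_n = √(m_n/m_X) = √(1.675 × 10⁻²⁷/1.988 × 10⁻²⁶) = √(0.08426) = 0.290.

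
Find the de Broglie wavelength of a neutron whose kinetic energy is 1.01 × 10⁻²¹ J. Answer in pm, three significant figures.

λ = 360 pm

p = √(2mKE) = √(2 × 1.675 × 10⁻²⁷ × 1.010 × 10⁻²¹) = 1.839 × 10⁻²⁴ kg·m/s.
λ = h/p = 6.626 × 10⁻³⁴ / 1.839 × 10⁻²⁴ = 3.60 × 10⁻¹⁰ m = 360 pm.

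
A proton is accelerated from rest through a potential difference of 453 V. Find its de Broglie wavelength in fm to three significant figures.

KE = eV = 1.602 × 10⁻¹⁹ × 453.0 = 7.257 × 10⁻¹⁷ J.
p = √(2mKE) = √(2 × 1.673 × 10⁻²⁷ × 7.257 × 10⁻¹⁷) = 4.928 × 10⁻²² kg·m/s.
λ = h/p = 6.626 × 10⁻³⁴ / 4.928 × 10⁻²² = 1.34 × 10⁻¹² m = 1340 fm.

λ = 1340 fm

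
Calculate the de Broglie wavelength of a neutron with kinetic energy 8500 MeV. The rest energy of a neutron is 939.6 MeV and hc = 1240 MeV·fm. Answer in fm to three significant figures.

λ = 0.132 fm

Total energy E = KE + m₀c² = 8500 + 939.6 = 9439.6 MeV.
(pc)² = E² − (m₀c²)² = (9439.6)² − (939.6)² = 8.822 × 10⁷ MeV², so pc = 9393 MeV.
λ = hc/(pc) = 1240 MeV·fm / 9393 MeV = 0.132 fm.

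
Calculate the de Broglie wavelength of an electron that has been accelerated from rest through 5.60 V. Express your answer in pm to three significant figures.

λ = 518 pm

KE = eV = 1.602 × 10⁻¹⁹ × 5.600 = 8.971 × 10⁻¹⁹ J.
p = √(2mKE) = √(2 × 9.109 × 10⁻³¹ × 8.971 × 10⁻¹⁹) = 1.278 × 10⁻²⁴ kg·m/s.
λ = h/p = 6.626 × 10⁻³⁴ / 1.278 × 10⁻²⁴ = 5.18 × 10⁻¹⁰ m = 518 pm.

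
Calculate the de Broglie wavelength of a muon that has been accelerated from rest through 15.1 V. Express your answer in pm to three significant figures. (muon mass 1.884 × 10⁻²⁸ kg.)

KE = eV = 1.602 × 10⁻¹⁹ × 15.10 = 2.419 × 10⁻¹⁸ J.
p = √(2mKE) = √(2 × 1.884 × 10⁻²⁸ × 2.419 × 10⁻¹⁸) = 3.019 × 10⁻²³ kg·m/s.
λ = h/p = 6.626 × 10⁻³⁴ / 3.019 × 10⁻²³ = 2.19 × 10⁻¹¹ m = 21.9 pm.

λ = 21.9 pm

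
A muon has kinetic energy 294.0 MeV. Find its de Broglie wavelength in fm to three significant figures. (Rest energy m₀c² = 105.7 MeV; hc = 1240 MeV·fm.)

Total energy E = KE + m₀c² = 294.0 + 105.7 = 399.7 MeV.
(pc)² = E² − (m₀c²)² = (399.7)² − (105.7)² = 1.486 × 10⁵ MeV², so pc = 385.5 MeV.
λ = hc/(pc) = 1240 MeV·fm / 385.5 MeV = 3.22 fm.

λ = 3.22 fm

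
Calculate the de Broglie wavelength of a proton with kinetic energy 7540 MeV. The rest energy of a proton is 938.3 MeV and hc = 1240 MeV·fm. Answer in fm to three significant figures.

λ = 0.147 fm

Total energy E = KE + m₀c² = 7540 + 938.3 = 8478.3 MeV.
(pc)² = E² − (m₀c²)² = (8478.3)² − (938.3)² = 7.100 × 10⁷ MeV², so pc = 8426 MeV.
λ = hc/(pc) = 1240 MeV·fm / 8426 MeV = 0.147 fm.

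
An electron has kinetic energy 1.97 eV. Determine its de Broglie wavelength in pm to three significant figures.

λ = 874 pm

KE = 1.97 eV = 3.156 × 10⁻¹⁹ J.
p = √(2mKE) = √(2 × 9.109 × 10⁻³¹ × 3.156 × 10⁻¹⁹) = 7.583 × 10⁻²⁵ kg·m/s.
λ = h/p = 6.626 × 10⁻³⁴ / 7.583 × 10⁻²⁵ = 8.74 × 10⁻¹⁰ m = 874 pm.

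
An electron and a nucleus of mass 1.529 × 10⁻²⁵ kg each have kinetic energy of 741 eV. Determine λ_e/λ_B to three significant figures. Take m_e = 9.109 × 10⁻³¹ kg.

At fixed KE, p = √(2mKE) so λ = h/p ∝ 1/√m.
λ_e/λ_B = √(m_B/m_e) = √(1.529 × 10⁻²⁵/9.109 × 10⁻³¹) = √(1.679 × 10⁵) = 410.

λ_e/λ_B = 410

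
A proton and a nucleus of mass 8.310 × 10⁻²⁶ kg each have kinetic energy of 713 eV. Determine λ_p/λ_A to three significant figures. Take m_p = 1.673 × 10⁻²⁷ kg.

λ_p/λ_A = 7.05

At fixed KE, p = √(2mKE) so λ = h/p ∝ 1/√m.
λ_p/λ_A = √(m_A/m_p) = √(8.310 × 10⁻²⁶/1.673 × 10⁻²⁷) = √(49.67) = 7.05.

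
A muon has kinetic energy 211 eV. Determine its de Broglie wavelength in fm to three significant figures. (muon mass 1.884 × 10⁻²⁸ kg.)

λ = 5870 fm

KE = 211 eV = 3.380 × 10⁻¹⁷ J.
p = √(2mKE) = √(2 × 1.884 × 10⁻²⁸ × 3.380 × 10⁻¹⁷) = 1.129 × 10⁻²² kg·m/s.
λ = h/p = 6.626 × 10⁻³⁴ / 1.129 × 10⁻²² = 5.87 × 10⁻¹² m = 5870 fm.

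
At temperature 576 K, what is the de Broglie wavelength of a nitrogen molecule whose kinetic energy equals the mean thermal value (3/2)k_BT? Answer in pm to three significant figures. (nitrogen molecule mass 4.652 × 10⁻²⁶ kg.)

KE = (3/2)k_BT = 1.5 × 1.381 × 10⁻²³ × 576 = 1.193 × 10⁻²⁰ J.
p = √(2mKE) = √(2 × 4.652 × 10⁻²⁶ × 1.193 × 10⁻²⁰) = 3.332 × 10⁻²³ kg·m/s.
λ = h/p = 1.99 × 10⁻¹¹ m = 19.9 pm.

λ = 19.9 pm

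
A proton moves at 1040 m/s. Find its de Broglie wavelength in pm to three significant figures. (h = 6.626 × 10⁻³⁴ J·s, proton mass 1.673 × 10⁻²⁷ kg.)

p = mv = 1.673 × 10⁻²⁷ × 1040 = 1.740 × 10⁻²⁴ kg·m/s.
λ = h/p = 6.626 × 10⁻³⁴ / 1.740 × 10⁻²⁴ = 3.81 × 10⁻¹⁰ m = 381 pm.

λ = 381 pm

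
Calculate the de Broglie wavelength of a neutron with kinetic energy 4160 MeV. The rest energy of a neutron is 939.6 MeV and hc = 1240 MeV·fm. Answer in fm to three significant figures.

Total energy E = KE + m₀c² = 4160 + 939.6 = 5099.6 MeV.
(pc)² = E² − (m₀c²)² = (5099.6)² − (939.6)² = 2.512 × 10⁷ MeV², so pc = 5012 MeV.
λ = hc/(pc) = 1240 MeV·fm / 5012 MeV = 0.247 fm.

λ = 0.247 fm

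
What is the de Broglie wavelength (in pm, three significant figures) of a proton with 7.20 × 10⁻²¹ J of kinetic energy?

λ = 135 pm

p = √(2mKE) = √(2 × 1.673 × 10⁻²⁷ × 7.200 × 10⁻²¹) = 4.908 × 10⁻²⁴ kg·m/s.
λ = h/p = 6.626 × 10⁻³⁴ / 4.908 × 10⁻²⁴ = 1.35 × 10⁻¹⁰ m = 135 pm.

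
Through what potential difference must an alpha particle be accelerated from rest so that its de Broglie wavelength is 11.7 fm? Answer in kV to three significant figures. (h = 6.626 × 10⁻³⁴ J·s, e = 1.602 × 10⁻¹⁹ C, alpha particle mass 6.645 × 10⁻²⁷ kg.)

V = 753 kV

p = h/λ = 6.626 × 10⁻³⁴ / 1.170 × 10⁻¹⁴ = 5.663 × 10⁻²⁰ kg·m/s.
KE = p²/(2m) = 2.413 × 10⁻¹³ J.
V = KE/2e = 2.413 × 10⁻¹³ / (2 × 1.602 × 10⁻¹⁹) = 753 kV.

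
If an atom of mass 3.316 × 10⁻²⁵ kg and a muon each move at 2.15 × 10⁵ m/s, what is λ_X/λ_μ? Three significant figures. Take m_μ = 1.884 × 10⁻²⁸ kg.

λ_X/λ_μ = 5.68 × 10⁻⁴

At fixed v, p = mv so λ = h/(mv) ∝ 1/m.
λ_X/λ_μ = m_μ/m_X = 1.884 × 10⁻²⁸/3.316 × 10⁻²⁵ = 5.68 × 10⁻⁴.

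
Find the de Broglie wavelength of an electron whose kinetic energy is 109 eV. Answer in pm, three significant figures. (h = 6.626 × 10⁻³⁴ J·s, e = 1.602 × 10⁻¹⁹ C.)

KE = 109 eV = 1.746 × 10⁻¹⁷ J.
p = √(2mKE) = √(2 × 9.109 × 10⁻³¹ × 1.746 × 10⁻¹⁷) = 5.640 × 10⁻²⁴ kg·m/s.
λ = h/p = 6.626 × 10⁻³⁴ / 5.640 × 10⁻²⁴ = 1.17 × 10⁻¹⁰ m = 117 pm.

λ = 117 pm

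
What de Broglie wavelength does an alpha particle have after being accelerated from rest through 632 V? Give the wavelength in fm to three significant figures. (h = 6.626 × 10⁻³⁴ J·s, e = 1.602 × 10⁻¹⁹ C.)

KE = 2eV = 2 × 1.602 × 10⁻¹⁹ × 632.0 = 2.025 × 10⁻¹⁶ J.
p = √(2mKE) = √(2 × 6.645 × 10⁻²⁷ × 2.025 × 10⁻¹⁶) = 1.640 × 10⁻²¹ kg·m/s.
λ = h/p = 6.626 × 10⁻³⁴ / 1.640 × 10⁻²¹ = 4.04 × 10⁻¹³ m = 404 fm.

λ = 404 fm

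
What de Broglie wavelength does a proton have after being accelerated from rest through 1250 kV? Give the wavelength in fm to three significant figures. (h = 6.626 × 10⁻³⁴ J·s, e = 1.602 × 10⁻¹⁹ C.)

KE = eV = 1.602 × 10⁻¹⁹ × 1.250 × 10⁶ = 2.003 × 10⁻¹³ J.
p = √(2mKE) = √(2 × 1.673 × 10⁻²⁷ × 2.003 × 10⁻¹³) = 2.589 × 10⁻²⁰ kg·m/s.
λ = h/p = 6.626 × 10⁻³⁴ / 2.589 × 10⁻²⁰ = 2.56 × 10⁻¹⁴ m = 25.6 fm.

λ = 25.6 fm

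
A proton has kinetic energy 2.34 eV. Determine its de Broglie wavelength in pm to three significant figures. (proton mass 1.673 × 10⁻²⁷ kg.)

λ = 18.7 pm

KE = 2.34 eV = 3.749 × 10⁻¹⁹ J.
p = √(2mKE) = √(2 × 1.673 × 10⁻²⁷ × 3.749 × 10⁻¹⁹) = 3.542 × 10⁻²³ kg·m/s.
λ = h/p = 6.626 × 10⁻³⁴ / 3.542 × 10⁻²³ = 1.87 × 10⁻¹¹ m = 18.7 pm.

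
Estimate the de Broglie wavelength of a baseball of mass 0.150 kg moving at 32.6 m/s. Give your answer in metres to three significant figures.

p = mv = 0.150 × 32.6 = 4.890 kg·m/s.
λ = h/p = 6.626 × 10⁻³⁴ / 4.890 = 1.36 × 10⁻³⁴ m.

λ = 1.36 × 10⁻³⁴ m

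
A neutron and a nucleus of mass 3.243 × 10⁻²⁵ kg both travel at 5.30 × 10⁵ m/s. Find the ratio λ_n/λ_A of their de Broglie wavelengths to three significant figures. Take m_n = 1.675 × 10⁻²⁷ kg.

At fixed v, p = mv so λ = h/(mv) ∝ 1/m.
λ_n/λ_A = m_A/m_n = 3.243 × 10⁻²⁵/1.675 × 10⁻²⁷ = 194.

λ_n/λ_A = 194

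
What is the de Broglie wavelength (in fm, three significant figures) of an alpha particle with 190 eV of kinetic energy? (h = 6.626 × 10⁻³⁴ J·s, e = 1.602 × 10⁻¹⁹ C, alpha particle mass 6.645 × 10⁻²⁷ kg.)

KE = 190 eV = 3.044 × 10⁻¹⁷ J.
p = √(2mKE) = √(2 × 6.645 × 10⁻²⁷ × 3.044 × 10⁻¹⁷) = 6.360 × 10⁻²² kg·m/s.
λ = h/p = 6.626 × 10⁻³⁴ / 6.360 × 10⁻²² = 1.04 × 10⁻¹² m = 1040 fm.

λ = 1040 fm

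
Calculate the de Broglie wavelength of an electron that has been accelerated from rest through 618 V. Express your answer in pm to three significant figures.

λ = 49.3 pm

KE = eV = 1.602 × 10⁻¹⁹ × 618.0 = 9.900 × 10⁻¹⁷ J.
p = √(2mKE) = √(2 × 9.109 × 10⁻³¹ × 9.900 × 10⁻¹⁷) = 1.343 × 10⁻²³ kg·m/s.
λ = h/p = 6.626 × 10⁻³⁴ / 1.343 × 10⁻²³ = 4.93 × 10⁻¹¹ m = 49.3 pm.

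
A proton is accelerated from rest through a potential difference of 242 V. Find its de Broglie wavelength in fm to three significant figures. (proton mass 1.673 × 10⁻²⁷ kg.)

KE = eV = 1.602 × 10⁻¹⁹ × 242.0 = 3.877 × 10⁻¹⁷ J.
p = √(2mKE) = √(2 × 1.673 × 10⁻²⁷ × 3.877 × 10⁻¹⁷) = 3.602 × 10⁻²² kg·m/s.
λ = h/p = 6.626 × 10⁻³⁴ / 3.602 × 10⁻²² = 1.84 × 10⁻¹² m = 1840 fm.

λ = 1840 fm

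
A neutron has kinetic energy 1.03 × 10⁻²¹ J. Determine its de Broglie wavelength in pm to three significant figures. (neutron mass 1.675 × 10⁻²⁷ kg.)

p = √(2mKE) = √(2 × 1.675 × 10⁻²⁷ × 1.030 × 10⁻²¹) = 1.858 × 10⁻²⁴ kg·m/s.
λ = h/p = 6.626 × 10⁻³⁴ / 1.858 × 10⁻²⁴ = 3.57 × 10⁻¹⁰ m = 357 pm.

λ = 357 pm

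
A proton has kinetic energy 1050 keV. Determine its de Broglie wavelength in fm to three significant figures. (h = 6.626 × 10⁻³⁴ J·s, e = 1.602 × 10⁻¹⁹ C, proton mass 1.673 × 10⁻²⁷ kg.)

KE = 1050 keV = 1.682 × 10⁻¹³ J.
p = √(2mKE) = √(2 × 1.673 × 10⁻²⁷ × 1.682 × 10⁻¹³) = 2.372 × 10⁻²⁰ kg·m/s.
λ = h/p = 6.626 × 10⁻³⁴ / 2.372 × 10⁻²⁰ = 2.79 × 10⁻¹⁴ m = 27.9 fm.

λ = 27.9 fm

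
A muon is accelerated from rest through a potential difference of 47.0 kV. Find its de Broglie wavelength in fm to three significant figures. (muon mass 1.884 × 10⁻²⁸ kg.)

KE = eV = 1.602 × 10⁻¹⁹ × 4.700 × 10⁴ = 7.529 × 10⁻¹⁵ J.
p = √(2mKE) = √(2 × 1.884 × 10⁻²⁸ × 7.529 × 10⁻¹⁵) = 1.684 × 10⁻²¹ kg·m/s.
λ = h/p = 6.626 × 10⁻³⁴ / 1.684 × 10⁻²¹ = 3.93 × 10⁻¹³ m = 393 fm.

λ = 393 fm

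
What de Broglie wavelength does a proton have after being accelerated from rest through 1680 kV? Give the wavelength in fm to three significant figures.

λ = 22.1 fm

KE = eV = 1.602 × 10⁻¹⁹ × 1.680 × 10⁶ = 2.691 × 10⁻¹³ J.
p = √(2mKE) = √(2 × 1.673 × 10⁻²⁷ × 2.691 × 10⁻¹³) = 3.001 × 10⁻²⁰ kg·m/s.
λ = h/p = 6.626 × 10⁻³⁴ / 3.001 × 10⁻²⁰ = 2.21 × 10⁻¹⁴ m = 22.1 fm.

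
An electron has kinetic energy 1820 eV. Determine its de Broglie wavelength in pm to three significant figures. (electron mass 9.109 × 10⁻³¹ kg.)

KE = 1820 eV = 2.916 × 10⁻¹⁶ J.
p = √(2mKE) = √(2 × 9.109 × 10⁻³¹ × 2.916 × 10⁻¹⁶) = 2.305 × 10⁻²³ kg·m/s.
λ = h/p = 6.626 × 10⁻³⁴ / 2.305 × 10⁻²³ = 2.87 × 10⁻¹¹ m = 28.7 pm.

λ = 28.7 pm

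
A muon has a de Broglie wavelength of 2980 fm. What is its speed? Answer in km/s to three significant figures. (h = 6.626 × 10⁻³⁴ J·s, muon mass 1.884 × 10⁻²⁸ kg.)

v = 1180 km/s

p = h/λ = 6.626 × 10⁻³⁴ / 2.980 × 10⁻¹² = 2.223 × 10⁻²² kg·m/s.
v = p/m = 2.223 × 10⁻²² / 1.884 × 10⁻²⁸ = 1.18 × 10⁶ m/s = 1180 km/s.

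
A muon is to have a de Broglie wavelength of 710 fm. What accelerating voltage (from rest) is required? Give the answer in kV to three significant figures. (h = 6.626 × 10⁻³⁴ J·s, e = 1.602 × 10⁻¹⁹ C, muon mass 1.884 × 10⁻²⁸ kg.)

p = h/λ = 6.626 × 10⁻³⁴ / 7.100 × 10⁻¹³ = 9.332 × 10⁻²² kg·m/s.
KE = p²/(2m) = 2.311 × 10⁻¹⁵ J.
V = KE/e = 2.311 × 10⁻¹⁵ / (1.602 × 10⁻¹⁹) = 14.4 kV.

V = 14.4 kV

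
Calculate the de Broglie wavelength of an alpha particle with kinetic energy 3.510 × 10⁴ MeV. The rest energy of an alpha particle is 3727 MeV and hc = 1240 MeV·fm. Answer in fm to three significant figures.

λ = 0.0321 fm

Total energy E = KE + m₀c² = 3.510 × 10⁴ + 3727 = 38827 MeV.
(pc)² = E² − (m₀c²)² = (38827)² − (3727)² = 1.494 × 10⁹ MeV², so pc = 3.865 × 10⁴ MeV.
λ = hc/(pc) = 1240 MeV·fm / 3.865 × 10⁴ MeV = 0.0321 fm.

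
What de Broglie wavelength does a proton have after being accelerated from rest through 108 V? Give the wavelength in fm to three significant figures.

λ = 2750 fm

KE = eV = 1.602 × 10⁻¹⁹ × 108.0 = 1.730 × 10⁻¹⁷ J.
p = √(2mKE) = √(2 × 1.673 × 10⁻²⁷ × 1.730 × 10⁻¹⁷) = 2.406 × 10⁻²² kg·m/s.
λ = h/p = 6.626 × 10⁻³⁴ / 2.406 × 10⁻²² = 2.75 × 10⁻¹² m = 2750 fm.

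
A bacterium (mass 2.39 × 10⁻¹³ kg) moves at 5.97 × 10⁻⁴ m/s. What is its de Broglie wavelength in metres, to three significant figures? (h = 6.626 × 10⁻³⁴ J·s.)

λ = 4.64 × 10⁻¹⁸ m

p = mv = 2.39 × 10⁻¹³ × 5.97 × 10⁻⁴ = 1.427 × 10⁻¹⁶ kg·m/s.
λ = h/p = 6.626 × 10⁻³⁴ / 1.427 × 10⁻¹⁶ = 4.64 × 10⁻¹⁸ m.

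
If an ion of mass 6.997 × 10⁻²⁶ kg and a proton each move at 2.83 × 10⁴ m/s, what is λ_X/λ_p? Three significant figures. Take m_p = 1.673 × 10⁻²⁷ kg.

At fixed v, p = mv so λ = h/(mv) ∝ 1/m.
λ_X/λ_p = m_p/m_X = 1.673 × 10⁻²⁷/6.997 × 10⁻²⁶ = 0.0239.

λ_X/λ_p = 0.0239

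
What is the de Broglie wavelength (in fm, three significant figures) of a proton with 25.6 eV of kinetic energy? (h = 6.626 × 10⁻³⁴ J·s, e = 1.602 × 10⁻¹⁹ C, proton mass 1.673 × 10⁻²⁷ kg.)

λ = 5660 fm

KE = 25.6 eV = 4.101 × 10⁻¹⁸ J.
p = √(2mKE) = √(2 × 1.673 × 10⁻²⁷ × 4.101 × 10⁻¹⁸) = 1.171 × 10⁻²² kg·m/s.
λ = h/p = 6.626 × 10⁻³⁴ / 1.171 × 10⁻²² = 5.66 × 10⁻¹² m = 5660 fm.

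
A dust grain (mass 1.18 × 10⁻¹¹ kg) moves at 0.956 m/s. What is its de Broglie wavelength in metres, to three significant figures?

λ = 5.87 × 10⁻²³ m

p = mv = 1.18 × 10⁻¹¹ × 0.956 = 1.128 × 10⁻¹¹ kg·m/s.
λ = h/p = 6.626 × 10⁻³⁴ / 1.128 × 10⁻¹¹ = 5.87 × 10⁻²³ m.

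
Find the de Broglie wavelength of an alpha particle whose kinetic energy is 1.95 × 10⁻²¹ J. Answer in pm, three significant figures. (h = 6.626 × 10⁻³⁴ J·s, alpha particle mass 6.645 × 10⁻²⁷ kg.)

λ = 130 pm

p = √(2mKE) = √(2 × 6.645 × 10⁻²⁷ × 1.950 × 10⁻²¹) = 5.091 × 10⁻²⁴ kg·m/s.
λ = h/p = 6.626 × 10⁻³⁴ / 5.091 × 10⁻²⁴ = 1.30 × 10⁻¹⁰ m = 130 pm.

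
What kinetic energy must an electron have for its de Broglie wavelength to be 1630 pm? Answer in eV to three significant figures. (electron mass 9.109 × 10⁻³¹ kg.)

p = h/λ = 6.626 × 10⁻³⁴ / 1.630 × 10⁻⁹ = 4.065 × 10⁻²⁵ kg·m/s.
KE = p²/(2m) = (4.065 × 10⁻²⁵)² / (2 × 9.109 × 10⁻³¹) = 9.070 × 10⁻²⁰ J = 0.566 eV.

KE = 0.566 eV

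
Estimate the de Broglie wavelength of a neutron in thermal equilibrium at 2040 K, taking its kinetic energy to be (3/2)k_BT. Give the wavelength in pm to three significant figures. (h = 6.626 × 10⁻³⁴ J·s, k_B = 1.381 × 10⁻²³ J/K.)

λ = 55.7 pm

KE = (3/2)k_BT = 1.5 × 1.381 × 10⁻²³ × 2040 = 4.226 × 10⁻²⁰ J.
p = √(2mKE) = √(2 × 1.675 × 10⁻²⁷ × 4.226 × 10⁻²⁰) = 1.190 × 10⁻²³ kg·m/s.
λ = h/p = 5.57 × 10⁻¹¹ m = 55.7 pm.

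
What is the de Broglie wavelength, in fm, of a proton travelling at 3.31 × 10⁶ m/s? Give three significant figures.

λ = 120 fm

p = mv = 1.673 × 10⁻²⁷ × 3.31 × 10⁶ = 5.538 × 10⁻²¹ kg·m/s.
λ = h/p = 6.626 × 10⁻³⁴ / 5.538 × 10⁻²¹ = 1.20 × 10⁻¹³ m = 120 fm.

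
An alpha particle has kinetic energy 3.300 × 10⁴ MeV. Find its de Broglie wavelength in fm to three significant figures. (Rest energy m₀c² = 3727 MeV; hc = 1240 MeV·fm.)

Total energy E = KE + m₀c² = 3.300 × 10⁴ + 3727 = 36727 MeV.
(pc)² = E² − (m₀c²)² = (36727)² − (3727)² = 1.335 × 10⁹ MeV², so pc = 3.654 × 10⁴ MeV.
λ = hc/(pc) = 1240 MeV·fm / 3.654 × 10⁴ MeV = 0.0339 fm.

λ = 0.0339 fm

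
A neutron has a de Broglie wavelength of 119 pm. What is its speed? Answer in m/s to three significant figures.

v = 3320 m/s

p = h/λ = 6.626 × 10⁻³⁴ / 1.190 × 10⁻¹⁰ = 5.568 × 10⁻²⁴ kg·m/s.
v = p/m = 5.568 × 10⁻²⁴ / 1.675 × 10⁻²⁷ = 3.32 × 10³ m/s = 3320 m/s.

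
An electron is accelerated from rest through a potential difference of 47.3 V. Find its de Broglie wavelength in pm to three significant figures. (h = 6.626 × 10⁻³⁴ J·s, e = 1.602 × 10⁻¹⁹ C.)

KE = eV = 1.602 × 10⁻¹⁹ × 47.30 = 7.577 × 10⁻¹⁸ J.
p = √(2mKE) = √(2 × 9.109 × 10⁻³¹ × 7.577 × 10⁻¹⁸) = 3.715 × 10⁻²⁴ kg·m/s.
λ = h/p = 6.626 × 10⁻³⁴ / 3.715 × 10⁻²⁴ = 1.78 × 10⁻¹⁰ m = 178 pm.

λ = 178 pm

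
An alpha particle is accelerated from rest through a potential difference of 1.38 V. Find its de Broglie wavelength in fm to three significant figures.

KE = 2eV = 2 × 1.602 × 10⁻¹⁹ × 1.380 = 4.422 × 10⁻¹⁹ J.
p = √(2mKE) = √(2 × 6.645 × 10⁻²⁷ × 4.422 × 10⁻¹⁹) = 7.666 × 10⁻²³ kg·m/s.
λ = h/p = 6.626 × 10⁻³⁴ / 7.666 × 10⁻²³ = 8.64 × 10⁻¹² m = 8640 fm.

λ = 8640 fm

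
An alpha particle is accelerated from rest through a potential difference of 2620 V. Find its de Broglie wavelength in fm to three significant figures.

λ = 198 fm

KE = 2eV = 2 × 1.602 × 10⁻¹⁹ × 2620 = 8.394 × 10⁻¹⁶ J.
p = √(2mKE) = √(2 × 6.645 × 10⁻²⁷ × 8.394 × 10⁻¹⁶) = 3.340 × 10⁻²¹ kg·m/s.
λ = h/p = 6.626 × 10⁻³⁴ / 3.340 × 10⁻²¹ = 1.98 × 10⁻¹³ m = 198 fm.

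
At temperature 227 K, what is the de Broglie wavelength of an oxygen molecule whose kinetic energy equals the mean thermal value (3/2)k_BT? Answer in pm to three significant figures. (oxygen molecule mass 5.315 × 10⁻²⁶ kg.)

λ = 29.6 pm

KE = (3/2)k_BT = 1.5 × 1.381 × 10⁻²³ × 227 = 4.702 × 10⁻²¹ J.
p = √(2mKE) = √(2 × 5.315 × 10⁻²⁶ × 4.702 × 10⁻²¹) = 2.236 × 10⁻²³ kg·m/s.
λ = h/p = 2.96 × 10⁻¹¹ m = 29.6 pm.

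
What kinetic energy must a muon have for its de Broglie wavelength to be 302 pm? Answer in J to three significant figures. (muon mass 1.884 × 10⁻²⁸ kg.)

p = h/λ = 6.626 × 10⁻³⁴ / 3.020 × 10⁻¹⁰ = 2.194 × 10⁻²⁴ kg·m/s.
KE = p²/(2m) = (2.194 × 10⁻²⁴)² / (2 × 1.884 × 10⁻²⁸) = 1.278 × 10⁻²⁰ J = 1.28 × 10⁻²⁰ J.

KE = 1.28 × 10⁻²⁰ J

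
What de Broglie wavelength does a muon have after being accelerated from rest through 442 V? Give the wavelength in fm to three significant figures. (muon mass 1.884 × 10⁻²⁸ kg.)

λ = 4060 fm

KE = eV = 1.602 × 10⁻¹⁹ × 442.0 = 7.081 × 10⁻¹⁷ J.
p = √(2mKE) = √(2 × 1.884 × 10⁻²⁸ × 7.081 × 10⁻¹⁷) = 1.633 × 10⁻²² kg·m/s.
λ = h/p = 6.626 × 10⁻³⁴ / 1.633 × 10⁻²² = 4.06 × 10⁻¹² m = 4060 fm.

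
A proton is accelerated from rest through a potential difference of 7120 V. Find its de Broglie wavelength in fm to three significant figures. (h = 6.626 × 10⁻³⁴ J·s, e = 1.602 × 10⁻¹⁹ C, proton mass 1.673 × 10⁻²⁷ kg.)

KE = eV = 1.602 × 10⁻¹⁹ × 7120 = 1.141 × 10⁻¹⁵ J.
p = √(2mKE) = √(2 × 1.673 × 10⁻²⁷ × 1.141 × 10⁻¹⁵) = 1.954 × 10⁻²¹ kg·m/s.
λ = h/p = 6.626 × 10⁻³⁴ / 1.954 × 10⁻²¹ = 3.39 × 10⁻¹³ m = 339 fm.

λ = 339 fm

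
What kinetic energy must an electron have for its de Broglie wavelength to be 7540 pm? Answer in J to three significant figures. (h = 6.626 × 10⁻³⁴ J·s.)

KE = 4.24 × 10⁻²¹ J

p = h/λ = 6.626 × 10⁻³⁴ / 7.540 × 10⁻⁹ = 8.788 × 10⁻²⁶ kg·m/s.
KE = p²/(2m) = (8.788 × 10⁻²⁶)² / (2 × 9.109 × 10⁻³¹) = 4.239 × 10⁻²¹ J = 4.24 × 10⁻²¹ J.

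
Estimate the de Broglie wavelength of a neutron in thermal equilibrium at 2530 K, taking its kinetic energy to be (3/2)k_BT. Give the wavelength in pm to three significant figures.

KE = (3/2)k_BT = 1.5 × 1.381 × 10⁻²³ × 2530 = 5.241 × 10⁻²⁰ J.
p = √(2mKE) = √(2 × 1.675 × 10⁻²⁷ × 5.241 × 10⁻²⁰) = 1.325 × 10⁻²³ kg·m/s.
λ = h/p = 5.00 × 10⁻¹¹ m = 50.0 pm.

λ = 50.0 pm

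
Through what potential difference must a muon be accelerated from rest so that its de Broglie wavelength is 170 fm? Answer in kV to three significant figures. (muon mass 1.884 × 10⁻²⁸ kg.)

p = h/λ = 6.626 × 10⁻³⁴ / 1.700 × 10⁻¹³ = 3.898 × 10⁻²¹ kg·m/s.
KE = p²/(2m) = 4.032 × 10⁻¹⁴ J.
V = KE/e = 4.032 × 10⁻¹⁴ / (1.602 × 10⁻¹⁹) = 252 kV.

V = 252 kV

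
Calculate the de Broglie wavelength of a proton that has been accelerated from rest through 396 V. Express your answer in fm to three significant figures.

KE = eV = 1.602 × 10⁻¹⁹ × 396.0 = 6.344 × 10⁻¹⁷ J.
p = √(2mKE) = √(2 × 1.673 × 10⁻²⁷ × 6.344 × 10⁻¹⁷) = 4.607 × 10⁻²² kg·m/s.
λ = h/p = 6.626 × 10⁻³⁴ / 4.607 × 10⁻²² = 1.44 × 10⁻¹² m = 1440 fm.

λ = 1440 fm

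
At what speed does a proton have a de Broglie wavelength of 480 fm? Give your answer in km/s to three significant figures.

v = 825 km/s

p = h/λ = 6.626 × 10⁻³⁴ / 4.800 × 10⁻¹³ = 1.380 × 10⁻²¹ kg·m/s.
v = p/m = 1.380 × 10⁻²¹ / 1.673 × 10⁻²⁷ = 8.25 × 10⁵ m/s = 825 km/s.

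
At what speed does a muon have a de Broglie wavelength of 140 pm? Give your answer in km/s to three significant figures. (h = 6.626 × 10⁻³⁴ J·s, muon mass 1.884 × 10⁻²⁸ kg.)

v = 25.1 km/s

p = h/λ = 6.626 × 10⁻³⁴ / 1.400 × 10⁻¹⁰ = 4.733 × 10⁻²⁴ kg·m/s.
v = p/m = 4.733 × 10⁻²⁴ / 1.884 × 10⁻²⁸ = 2.51 × 10⁴ m/s = 25.1 km/s.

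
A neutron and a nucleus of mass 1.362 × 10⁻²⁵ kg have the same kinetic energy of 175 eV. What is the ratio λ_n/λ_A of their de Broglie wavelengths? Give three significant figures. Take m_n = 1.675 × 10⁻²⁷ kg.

λ_n/λ_A = 9.02

At fixed KE, p = √(2mKE) so λ = h/p ∝ 1/√m.
λ_n/λ_A = √(m_A/m_n) = √(1.362 × 10⁻²⁵/1.675 × 10⁻²⁷) = √(81.31) = 9.02.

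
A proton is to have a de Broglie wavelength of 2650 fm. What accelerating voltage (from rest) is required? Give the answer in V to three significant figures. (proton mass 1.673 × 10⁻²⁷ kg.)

V = 117 V

p = h/λ = 6.626 × 10⁻³⁴ / 2.650 × 10⁻¹² = 2.500 × 10⁻²² kg·m/s.
KE = p²/(2m) = 1.868 × 10⁻¹⁷ J.
V = KE/e = 1.868 × 10⁻¹⁷ / (1.602 × 10⁻¹⁹) = 117 V.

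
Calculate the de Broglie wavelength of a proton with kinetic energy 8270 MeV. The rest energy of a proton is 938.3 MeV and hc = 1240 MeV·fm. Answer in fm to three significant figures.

λ = 0.135 fm

Total energy E = KE + m₀c² = 8270 + 938.3 = 9208.3 MeV.
(pc)² = E² − (m₀c²)² = (9208.3)² − (938.3)² = 8.391 × 10⁷ MeV², so pc = 9160 MeV.
λ = hc/(pc) = 1240 MeV·fm / 9160 MeV = 0.135 fm.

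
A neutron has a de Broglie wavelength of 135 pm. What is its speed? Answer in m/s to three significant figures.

v = 2930 m/s

p = h/λ = 6.626 × 10⁻³⁴ / 1.350 × 10⁻¹⁰ = 4.908 × 10⁻²⁴ kg·m/s.
v = p/m = 4.908 × 10⁻²⁴ / 1.675 × 10⁻²⁷ = 2.93 × 10³ m/s = 2930 m/s.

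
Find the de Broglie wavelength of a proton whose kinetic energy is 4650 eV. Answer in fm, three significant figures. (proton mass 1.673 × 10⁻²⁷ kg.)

KE = 4650 eV = 7.449 × 10⁻¹⁶ J.
p = √(2mKE) = √(2 × 1.673 × 10⁻²⁷ × 7.449 × 10⁻¹⁶) = 1.579 × 10⁻²¹ kg·m/s.
λ = h/p = 6.626 × 10⁻³⁴ / 1.579 × 10⁻²¹ = 4.20 × 10⁻¹³ m = 420 fm.

λ = 420 fm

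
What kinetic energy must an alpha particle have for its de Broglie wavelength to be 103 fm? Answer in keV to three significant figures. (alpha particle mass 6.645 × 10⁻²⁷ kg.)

p = h/λ = 6.626 × 10⁻³⁴ / 1.030 × 10⁻¹³ = 6.433 × 10⁻²¹ kg·m/s.
KE = p²/(2m) = (6.433 × 10⁻²¹)² / (2 × 6.645 × 10⁻²⁷) = 3.114 × 10⁻¹⁵ J = 19.4 keV.

KE = 19.4 keV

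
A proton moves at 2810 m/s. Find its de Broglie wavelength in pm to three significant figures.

λ = 141 pm

p = mv = 1.673 × 10⁻²⁷ × 2810 = 4.701 × 10⁻²⁴ kg·m/s.
λ = h/p = 6.626 × 10⁻³⁴ / 4.701 × 10⁻²⁴ = 1.41 × 10⁻¹⁰ m = 141 pm.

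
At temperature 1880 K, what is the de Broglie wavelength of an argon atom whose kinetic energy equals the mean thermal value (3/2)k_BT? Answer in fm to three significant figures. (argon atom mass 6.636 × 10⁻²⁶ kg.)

λ = 9220 fm

KE = (3/2)k_BT = 1.5 × 1.381 × 10⁻²³ × 1880 = 3.894 × 10⁻²⁰ J.
p = √(2mKE) = √(2 × 6.636 × 10⁻²⁶ × 3.894 × 10⁻²⁰) = 7.189 × 10⁻²³ kg·m/s.
λ = h/p = 9.22 × 10⁻¹² m = 9220 fm.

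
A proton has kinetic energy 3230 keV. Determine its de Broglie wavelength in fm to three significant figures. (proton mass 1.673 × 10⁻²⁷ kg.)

KE = 3230 keV = 5.174 × 10⁻¹³ J.
p = √(2mKE) = √(2 × 1.673 × 10⁻²⁷ × 5.174 × 10⁻¹³) = 4.161 × 10⁻²⁰ kg·m/s.
λ = h/p = 6.626 × 10⁻³⁴ / 4.161 × 10⁻²⁰ = 1.59 × 10⁻¹⁴ m = 15.9 fm.

λ = 15.9 fm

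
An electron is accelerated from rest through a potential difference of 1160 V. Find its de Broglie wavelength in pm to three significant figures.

λ = 36.0 pm

KE = eV = 1.602 × 10⁻¹⁹ × 1160 = 1.858 × 10⁻¹⁶ J.
p = √(2mKE) = √(2 × 9.109 × 10⁻³¹ × 1.858 × 10⁻¹⁶) = 1.840 × 10⁻²³ kg·m/s.
λ = h/p = 6.626 × 10⁻³⁴ / 1.840 × 10⁻²³ = 3.60 × 10⁻¹¹ m = 36.0 pm.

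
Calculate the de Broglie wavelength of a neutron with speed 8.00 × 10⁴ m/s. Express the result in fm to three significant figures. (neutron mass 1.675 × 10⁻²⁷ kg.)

p = mv = 1.675 × 10⁻²⁷ × 8.00 × 10⁴ = 1.340 × 10⁻²² kg·m/s.
λ = h/p = 6.626 × 10⁻³⁴ / 1.340 × 10⁻²² = 4.94 × 10⁻¹² m = 4940 fm.

λ = 4940 fm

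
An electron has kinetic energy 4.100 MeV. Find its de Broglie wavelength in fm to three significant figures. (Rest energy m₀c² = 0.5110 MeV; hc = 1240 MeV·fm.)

Total energy E = KE + m₀c² = 4.100 + 0.5110 = 4.6110 MeV.
(pc)² = E² − (m₀c²)² = (4.6110)² − (0.5110)² = 21.00 MeV², so pc = 4.583 MeV.
λ = hc/(pc) = 1240 MeV·fm / 4.583 MeV = 271 fm.

λ = 271 fm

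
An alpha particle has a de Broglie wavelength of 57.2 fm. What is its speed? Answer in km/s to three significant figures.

p = h/λ = 6.626 × 10⁻³⁴ / 5.720 × 10⁻¹⁴ = 1.158 × 10⁻²⁰ kg·m/s.
v = p/m = 1.158 × 10⁻²⁰ / 6.645 × 10⁻²⁷ = 1.74 × 10⁶ m/s = 1740 km/s.

v = 1740 km/s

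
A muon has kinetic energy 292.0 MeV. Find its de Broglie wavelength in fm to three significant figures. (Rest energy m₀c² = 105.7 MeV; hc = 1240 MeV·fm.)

Total energy E = KE + m₀c² = 292.0 + 105.7 = 397.7 MeV.
(pc)² = E² − (m₀c²)² = (397.7)² − (105.7)² = 1.470 × 10⁵ MeV², so pc = 383.4 MeV.
λ = hc/(pc) = 1240 MeV·fm / 383.4 MeV = 3.23 fm.

λ = 3.23 fm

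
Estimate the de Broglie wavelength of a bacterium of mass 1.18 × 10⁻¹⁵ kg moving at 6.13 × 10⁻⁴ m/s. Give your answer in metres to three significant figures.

λ = 9.16 × 10⁻¹⁶ m

p = mv = 1.18 × 10⁻¹⁵ × 6.13 × 10⁻⁴ = 7.233 × 10⁻¹⁹ kg·m/s.
λ = h/p = 6.626 × 10⁻³⁴ / 7.233 × 10⁻¹⁹ = 9.16 × 10⁻¹⁶ m.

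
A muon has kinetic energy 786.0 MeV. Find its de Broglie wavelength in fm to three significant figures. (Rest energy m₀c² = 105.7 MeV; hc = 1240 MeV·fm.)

Total energy E = KE + m₀c² = 786.0 + 105.7 = 891.7 MeV.
(pc)² = E² − (m₀c²)² = (891.7)² − (105.7)² = 7.840 × 10⁵ MeV², so pc = 885.4 MeV.
λ = hc/(pc) = 1240 MeV·fm / 885.4 MeV = 1.40 fm.

λ = 1.40 fm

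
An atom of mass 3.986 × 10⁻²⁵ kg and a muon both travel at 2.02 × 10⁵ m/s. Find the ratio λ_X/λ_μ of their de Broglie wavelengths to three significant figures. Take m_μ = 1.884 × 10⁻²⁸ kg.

At fixed v, p = mv so λ = h/(mv) ∝ 1/m.
λ_X/λ_μ = m_μ/m_X = 1.884 × 10⁻²⁸/3.986 × 10⁻²⁵ = 4.73 × 10⁻⁴.

λ_X/λ_μ = 4.73 × 10⁻⁴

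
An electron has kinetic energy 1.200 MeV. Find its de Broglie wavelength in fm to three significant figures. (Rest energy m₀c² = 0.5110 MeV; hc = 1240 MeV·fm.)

λ = 759 fm

Total energy E = KE + m₀c² = 1.200 + 0.5110 = 1.7110 MeV.
(pc)² = E² − (m₀c²)² = (1.7110)² − (0.5110)² = 2.666 MeV², so pc = 1.633 MeV.
λ = hc/(pc) = 1240 MeV·fm / 1.633 MeV = 759 fm.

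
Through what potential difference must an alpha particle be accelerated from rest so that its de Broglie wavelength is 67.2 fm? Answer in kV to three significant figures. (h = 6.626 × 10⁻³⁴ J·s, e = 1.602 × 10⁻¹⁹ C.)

p = h/λ = 6.626 × 10⁻³⁴ / 6.720 × 10⁻¹⁴ = 9.860 × 10⁻²¹ kg·m/s.
KE = p²/(2m) = 7.315 × 10⁻¹⁵ J.
V = KE/2e = 7.315 × 10⁻¹⁵ / (2 × 1.602 × 10⁻¹⁹) = 22.8 kV.

V = 22.8 kV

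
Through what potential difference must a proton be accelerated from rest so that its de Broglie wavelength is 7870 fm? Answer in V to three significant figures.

V = 13.2 V

p = h/λ = 6.626 × 10⁻³⁴ / 7.870 × 10⁻¹² = 8.419 × 10⁻²³ kg·m/s.
KE = p²/(2m) = 2.118 × 10⁻¹⁸ J.
V = KE/e = 2.118 × 10⁻¹⁸ / (1.602 × 10⁻¹⁹) = 13.2 V.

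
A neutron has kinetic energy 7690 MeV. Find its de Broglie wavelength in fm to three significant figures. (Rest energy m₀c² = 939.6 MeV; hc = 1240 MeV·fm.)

Total energy E = KE + m₀c² = 7690 + 939.6 = 8629.6 MeV.
(pc)² = E² − (m₀c²)² = (8629.6)² − (939.6)² = 7.359 × 10⁷ MeV², so pc = 8578 MeV.
λ = hc/(pc) = 1240 MeV·fm / 8578 MeV = 0.145 fm.

λ = 0.145 fm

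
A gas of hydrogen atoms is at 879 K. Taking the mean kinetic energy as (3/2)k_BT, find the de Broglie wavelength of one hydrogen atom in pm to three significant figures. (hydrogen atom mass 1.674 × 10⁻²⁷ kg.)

KE = (3/2)k_BT = 1.5 × 1.381 × 10⁻²³ × 879 = 1.821 × 10⁻²⁰ J.
p = √(2mKE) = √(2 × 1.674 × 10⁻²⁷ × 1.821 × 10⁻²⁰) = 7.808 × 10⁻²⁴ kg·m/s.
λ = h/p = 8.49 × 10⁻¹¹ m = 84.9 pm.

λ = 84.9 pm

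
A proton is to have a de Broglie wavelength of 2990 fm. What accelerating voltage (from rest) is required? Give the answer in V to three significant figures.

V = 91.6 V

p = h/λ = 6.626 × 10⁻³⁴ / 2.990 × 10⁻¹² = 2.216 × 10⁻²² kg·m/s.
KE = p²/(2m) = 1.468 × 10⁻¹⁷ J.
V = KE/e = 1.468 × 10⁻¹⁷ / (1.602 × 10⁻¹⁹) = 91.6 V.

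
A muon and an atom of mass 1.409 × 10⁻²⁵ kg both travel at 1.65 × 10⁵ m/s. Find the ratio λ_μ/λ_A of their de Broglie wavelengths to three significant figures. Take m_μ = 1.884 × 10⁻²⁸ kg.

λ_μ/λ_A = 748

At fixed v, p = mv so λ = h/(mv) ∝ 1/m.
λ_μ/λ_A = m_A/m_μ = 1.409 × 10⁻²⁵/1.884 × 10⁻²⁸ = 748.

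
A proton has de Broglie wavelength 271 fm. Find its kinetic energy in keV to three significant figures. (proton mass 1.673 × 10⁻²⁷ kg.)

p = h/λ = 6.626 × 10⁻³⁴ / 2.710 × 10⁻¹³ = 2.445 × 10⁻²¹ kg·m/s.
KE = p²/(2m) = (2.445 × 10⁻²¹)² / (2 × 1.673 × 10⁻²⁷) = 1.787 × 10⁻¹⁵ J = 11.2 keV.

KE = 11.2 keV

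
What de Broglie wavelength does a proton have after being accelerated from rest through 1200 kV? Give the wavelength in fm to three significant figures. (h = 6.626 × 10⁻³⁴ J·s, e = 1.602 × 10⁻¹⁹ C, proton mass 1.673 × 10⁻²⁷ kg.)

KE = eV = 1.602 × 10⁻¹⁹ × 1.200 × 10⁶ = 1.922 × 10⁻¹³ J.
p = √(2mKE) = √(2 × 1.673 × 10⁻²⁷ × 1.922 × 10⁻¹³) = 2.536 × 10⁻²⁰ kg·m/s.
λ = h/p = 6.626 × 10⁻³⁴ / 2.536 × 10⁻²⁰ = 2.61 × 10⁻¹⁴ m = 26.1 fm.

λ = 26.1 fm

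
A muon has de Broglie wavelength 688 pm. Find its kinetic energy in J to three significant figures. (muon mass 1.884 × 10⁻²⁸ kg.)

KE = 2.46 × 10⁻²¹ J

p = h/λ = 6.626 × 10⁻³⁴ / 6.880 × 10⁻¹⁰ = 9.631 × 10⁻²⁵ kg·m/s.
KE = p²/(2m) = (9.631 × 10⁻²⁵)² / (2 × 1.884 × 10⁻²⁸) = 2.462 × 10⁻²¹ J = 2.46 × 10⁻²¹ J.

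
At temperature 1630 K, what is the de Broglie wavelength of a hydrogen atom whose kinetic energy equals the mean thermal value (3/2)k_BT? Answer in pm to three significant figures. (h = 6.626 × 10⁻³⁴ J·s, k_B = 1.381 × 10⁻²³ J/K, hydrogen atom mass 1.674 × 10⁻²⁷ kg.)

λ = 62.3 pm

KE = (3/2)k_BT = 1.5 × 1.381 × 10⁻²³ × 1630 = 3.377 × 10⁻²⁰ J.
p = √(2mKE) = √(2 × 1.674 × 10⁻²⁷ × 3.377 × 10⁻²⁰) = 1.063 × 10⁻²³ kg·m/s.
λ = h/p = 6.23 × 10⁻¹¹ m = 62.3 pm.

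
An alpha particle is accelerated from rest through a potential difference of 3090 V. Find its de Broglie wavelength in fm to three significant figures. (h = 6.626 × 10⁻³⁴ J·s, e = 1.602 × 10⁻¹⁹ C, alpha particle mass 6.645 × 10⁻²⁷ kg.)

KE = 2eV = 2 × 1.602 × 10⁻¹⁹ × 3090 = 9.900 × 10⁻¹⁶ J.
p = √(2mKE) = √(2 × 6.645 × 10⁻²⁷ × 9.900 × 10⁻¹⁶) = 3.627 × 10⁻²¹ kg·m/s.
λ = h/p = 6.626 × 10⁻³⁴ / 3.627 × 10⁻²¹ = 1.83 × 10⁻¹³ m = 183 fm.

λ = 183 fm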